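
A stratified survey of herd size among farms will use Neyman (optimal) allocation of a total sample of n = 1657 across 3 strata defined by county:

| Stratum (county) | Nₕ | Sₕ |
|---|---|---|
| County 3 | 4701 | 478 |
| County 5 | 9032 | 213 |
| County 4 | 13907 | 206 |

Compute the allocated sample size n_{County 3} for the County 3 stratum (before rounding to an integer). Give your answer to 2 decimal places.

Neyman allocation: nₕ = n·NₕSₕ / Σⱼ NⱼSⱼ.
Σ NⱼSⱼ = 4701·478 + 9032·213 + 13907·206 = 7.035736 × 10^6.
n_{County 3} = 1657·4701·478 / (7.035736 × 10^6) = 529.21.

529.21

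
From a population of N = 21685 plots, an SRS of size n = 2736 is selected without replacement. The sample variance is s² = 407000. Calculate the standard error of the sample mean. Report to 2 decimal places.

Under SRS without replacement, Var(ȳ) = (1 − f)·s²/n with f = n/N = 2736/21685 = 0.12617016.
Var(ȳ) = (1 − 0.12617016)·407000/2736 = 0.87382984·148.75731 = 129.98858.
SE(ȳ) = √(129.98858) = 11.40.

11.40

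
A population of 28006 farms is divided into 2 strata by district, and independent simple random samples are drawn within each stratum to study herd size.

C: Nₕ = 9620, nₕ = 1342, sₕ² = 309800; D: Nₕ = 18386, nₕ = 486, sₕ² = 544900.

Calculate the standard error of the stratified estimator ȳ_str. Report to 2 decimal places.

22.22

Var(ȳ_str) = Σₕ Wₕ²(1 − fₕ)sₕ²/nₕ with Wₕ = Nₕ/N, N = 28006.
C: Wₕ = 0.34349782; term = 0.34349782²·(1 − 0.13950104)·309800/1342 = 23.43836.
D: Wₕ = 0.65650218; term = 0.65650218²·(1 − 0.02643316)·544900/486 = 470.45562.
Sum = 493.89398.
SE = √(493.89398) = 22.22.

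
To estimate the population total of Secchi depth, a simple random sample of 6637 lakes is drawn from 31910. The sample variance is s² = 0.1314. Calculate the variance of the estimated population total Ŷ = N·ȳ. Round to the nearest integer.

Var(Ŷ) = N²·Var(ȳ) = N²·(1 − n/N)·s²/n.
f = 6637/31910 = 0.20799123; Var(ȳ) = 0.79200877·0.1314/6637 = 1.568027 × 10^-5.
Var(Ŷ) = 31910² · (1.568027 × 10^-5) = 15966.405.

15966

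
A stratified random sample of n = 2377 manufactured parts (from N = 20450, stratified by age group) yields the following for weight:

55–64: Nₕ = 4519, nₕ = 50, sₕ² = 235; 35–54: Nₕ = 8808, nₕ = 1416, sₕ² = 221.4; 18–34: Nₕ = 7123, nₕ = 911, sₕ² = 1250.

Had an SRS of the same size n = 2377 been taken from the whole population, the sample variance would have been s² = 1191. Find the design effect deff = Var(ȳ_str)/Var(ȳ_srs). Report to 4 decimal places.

Var(ȳ_str) = Σ Wₕ²(1−fₕ)sₕ²/nₕ with Wₕ = Nₕ/20450:
  55–64: (4519/20450)²·(1−50/4519)·235/50 = 0.22696763
  35–54: (8808/20450)²·(1−1416/8808)·221.4/1416 = 0.024342602
  18–34: (7123/20450)²·(1−911/7123)·1250/911 = 0.14517753
  → Var(ȳ_str) = 0.39648776.
Var(ȳ_srs) = (1 − 2377/20450)·1191/2377 = 0.44281214.
deff = 0.39648776 / 0.44281214 = 0.8954.

0.8954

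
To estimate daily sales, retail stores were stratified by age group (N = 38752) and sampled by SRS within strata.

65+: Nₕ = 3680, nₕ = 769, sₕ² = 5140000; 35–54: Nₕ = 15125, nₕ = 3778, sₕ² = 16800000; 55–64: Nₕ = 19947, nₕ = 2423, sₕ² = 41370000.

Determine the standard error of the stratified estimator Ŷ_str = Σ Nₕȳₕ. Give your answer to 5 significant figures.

Var(Ŷ_str) = Σₕ Nₕ²(1 − fₕ)sₕ²/nₕ.
65+: 3680²·(1 − 769/3680)·5140000/769 = 7.1602272 × 10^10.
35–54: 15125²·(1 − 3778/15125)·16800000/3778 = 7.6317435 × 10^11.
55–64: 19947²·(1 − 2423/19947)·41370000/2423 = 5.9681941 × 10^12.
Sum = 6.8029707 × 10^12.
SE = √(6.8029707 × 10^12) = 2.6083 × 10^6.

2.6083 × 10^6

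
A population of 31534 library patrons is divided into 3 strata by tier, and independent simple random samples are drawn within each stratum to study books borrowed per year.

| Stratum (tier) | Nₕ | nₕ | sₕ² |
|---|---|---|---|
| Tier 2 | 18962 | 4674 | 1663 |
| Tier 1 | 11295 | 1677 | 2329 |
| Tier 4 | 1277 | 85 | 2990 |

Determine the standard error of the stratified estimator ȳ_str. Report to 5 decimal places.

Var(ȳ_str) = Σₕ Wₕ²(1 − fₕ)sₕ²/nₕ with Wₕ = Nₕ/N, N = 31534.
Tier 2: Wₕ = 0.60131921; term = 0.60131921²·(1 − 0.24649299)·1663/4674 = 0.09693955.
Tier 1: Wₕ = 0.35818482; term = 0.35818482²·(1 − 0.14847278)·2329/1677 = 0.15172226.
Tier 4: Wₕ = 0.04049597; term = 0.04049597²·(1 − 0.06656226)·2990/85 = 0.053846972.
Sum = 0.30250878.
SE = √(0.30250878) = 0.55001.

0.55001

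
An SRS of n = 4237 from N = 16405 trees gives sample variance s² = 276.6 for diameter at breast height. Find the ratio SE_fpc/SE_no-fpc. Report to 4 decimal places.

0.8612

f = n/N = 4237/16405 = 0.25827492.
SE_no-fpc = √(s²/n) = 0.2555035; SE_fpc = √((1−f)s²/n) = 0.22004846.
Ratio = √(1−f) = 0.86123463.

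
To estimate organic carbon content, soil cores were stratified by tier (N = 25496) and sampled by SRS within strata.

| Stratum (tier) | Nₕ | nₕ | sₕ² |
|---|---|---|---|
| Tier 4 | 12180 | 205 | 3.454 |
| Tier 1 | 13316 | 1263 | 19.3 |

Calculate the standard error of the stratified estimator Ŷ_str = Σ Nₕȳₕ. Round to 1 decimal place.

Var(Ŷ_str) = Σₕ Nₕ²(1 − fₕ)sₕ²/nₕ.
Tier 4: 12180²·(1 − 205/12180)·3.454/205 = 2.4574873 × 10^6.
Tier 1: 13316²·(1 − 1263/13316)·19.3/1263 = 2.4525784 × 10^6.
Sum = 4.9100657 × 10^6.
SE = √(4.9100657 × 10^6) = 2215.9.

2215.9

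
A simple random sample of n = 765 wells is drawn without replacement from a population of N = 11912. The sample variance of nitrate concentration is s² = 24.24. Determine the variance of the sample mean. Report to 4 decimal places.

0.0297

Under SRS without replacement, Var(ȳ) = (1 − f)·s²/n with f = n/N = 765/11912 = 0.06422095.
Var(ȳ) = (1 − 0.06422095)·24.24/765 = 0.93577905·0.031686275 = 0.029651352.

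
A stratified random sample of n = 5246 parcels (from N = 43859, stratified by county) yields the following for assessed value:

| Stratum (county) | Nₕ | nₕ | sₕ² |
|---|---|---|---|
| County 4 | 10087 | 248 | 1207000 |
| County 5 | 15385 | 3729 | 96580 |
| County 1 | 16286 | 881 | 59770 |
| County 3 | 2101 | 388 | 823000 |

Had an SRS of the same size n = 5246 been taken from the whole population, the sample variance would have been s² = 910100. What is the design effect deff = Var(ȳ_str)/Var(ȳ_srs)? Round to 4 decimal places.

Var(ȳ_str) = Σ Wₕ²(1−fₕ)sₕ²/nₕ with Wₕ = Nₕ/43859:
  County 4: (10087/43859)²·(1−248/10087)·1207000/248 = 251.10255
  County 5: (15385/43859)²·(1−3729/15385)·96580/3729 = 2.4144844
  County 1: (16286/43859)²·(1−881/16286)·59770/881 = 8.8484261
  County 3: (2101/43859)²·(1−388/2101)·823000/388 = 3.9685703
  → Var(ȳ_str) = 266.33403.
Var(ȳ_srs) = (1 − 5246/43859)·910100/5246 = 152.73397.
deff = 266.33403 / 152.73397 = 1.7438.

1.7438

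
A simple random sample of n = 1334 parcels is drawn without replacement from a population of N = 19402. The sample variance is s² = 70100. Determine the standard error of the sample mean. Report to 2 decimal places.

Under SRS without replacement, Var(ȳ) = (1 − f)·s²/n with f = n/N = 1334/19402 = 0.06875580.
Var(ȳ) = (1 − 0.06875580)·70100/1334 = 0.93124420·52.548726 = 48.935696.
SE(ȳ) = √(48.935696) = 7.00.

7.00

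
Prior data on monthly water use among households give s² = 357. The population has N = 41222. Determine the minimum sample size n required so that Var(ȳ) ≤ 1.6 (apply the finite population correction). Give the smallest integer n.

Without fpc, n₀ = s²/D = 357/1.6 = 223.1250.
With fpc, (1 − n/N)·s²/n ≤ D requires n ≥ n₀/(1 + n₀/N) = 223.1250/(1 + 223.1250/41222) = 221.9238.
Rounding up, n = 222.

222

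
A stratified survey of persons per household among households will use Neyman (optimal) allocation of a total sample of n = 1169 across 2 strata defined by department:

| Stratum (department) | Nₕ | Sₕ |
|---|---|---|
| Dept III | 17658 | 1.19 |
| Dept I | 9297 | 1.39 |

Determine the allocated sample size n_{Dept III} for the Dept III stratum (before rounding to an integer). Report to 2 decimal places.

Neyman allocation: nₕ = n·NₕSₕ / Σⱼ NⱼSⱼ.
Σ NⱼSⱼ = 17658·1.19 + 9297·1.39 = 33935.85.
n_{Dept III} = 1169·17658·1.19 / 33935.85 = 723.84.

723.84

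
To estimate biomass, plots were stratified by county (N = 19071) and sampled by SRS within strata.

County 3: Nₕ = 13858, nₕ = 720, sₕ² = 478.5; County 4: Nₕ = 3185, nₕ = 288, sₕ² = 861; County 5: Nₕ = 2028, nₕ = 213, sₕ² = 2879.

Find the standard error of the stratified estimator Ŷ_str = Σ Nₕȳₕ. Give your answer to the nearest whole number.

14083

Var(Ŷ_str) = Σₕ Nₕ²(1 − fₕ)sₕ²/nₕ.
County 3: 13858²·(1 − 720/13858)·478.5/720 = 1.209983 × 10^8.
County 4: 3185²·(1 − 288/3185)·861/288 = 2.7584721 × 10^7.
County 5: 2028²·(1 − 213/2028)·2879/213 = 4.9751553 × 10^7.
Sum = 1.9833457 × 10^8.
SE = √(1.9833457 × 10^8) = 14083.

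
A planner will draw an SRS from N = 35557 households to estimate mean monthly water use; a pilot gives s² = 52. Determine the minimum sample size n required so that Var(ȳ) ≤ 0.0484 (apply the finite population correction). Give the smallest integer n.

1043

Without fpc, n₀ = s²/D = 52/0.0484 = 1074.3802.
With fpc, (1 − n/N)·s²/n ≤ D requires n ≥ n₀/(1 + n₀/N) = 1074.3802/(1 + 1074.3802/35557) = 1042.8692.
Rounding up, n = 1043.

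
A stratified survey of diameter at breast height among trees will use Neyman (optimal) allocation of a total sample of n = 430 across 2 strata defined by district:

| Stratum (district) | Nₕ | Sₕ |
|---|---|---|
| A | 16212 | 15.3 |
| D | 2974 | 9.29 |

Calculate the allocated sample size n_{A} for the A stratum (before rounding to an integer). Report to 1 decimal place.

386.9

Neyman allocation: nₕ = n·NₕSₕ / Σⱼ NⱼSⱼ.
Σ NⱼSⱼ = 16212·15.3 + 2974·9.29 = 275672.06.
n_{A} = 430·16212·15.3 / 275672.06 = 386.9.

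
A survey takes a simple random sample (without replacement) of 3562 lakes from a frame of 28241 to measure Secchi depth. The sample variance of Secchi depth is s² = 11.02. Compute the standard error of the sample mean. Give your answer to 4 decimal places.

0.0520

Under SRS without replacement, Var(ȳ) = (1 − f)·s²/n with f = n/N = 3562/28241 = 0.12612868.
Var(ȳ) = (1 − 0.12612868)·11.02/3562 = 0.87387132·0.0030937675 = 0.0027035547.
SE(ȳ) = √(0.0027035547) = 0.0520.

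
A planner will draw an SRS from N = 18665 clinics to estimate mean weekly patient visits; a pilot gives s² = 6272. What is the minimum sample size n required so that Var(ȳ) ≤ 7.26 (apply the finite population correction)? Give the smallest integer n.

Without fpc, n₀ = s²/D = 6272/7.26 = 863.9118.
With fpc, (1 − n/N)·s²/n ≤ D requires n ≥ n₀/(1 + n₀/N) = 863.9118/(1 + 863.9118/18665) = 825.6944.
Rounding up, n = 826.

826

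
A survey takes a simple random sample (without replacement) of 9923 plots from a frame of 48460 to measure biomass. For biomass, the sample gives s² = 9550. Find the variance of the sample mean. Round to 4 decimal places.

Under SRS without replacement, Var(ȳ) = (1 − f)·s²/n with f = n/N = 9923/48460 = 0.20476682.
Var(ȳ) = (1 − 0.20476682)·9550/9923 = 0.79523318·0.96241056 = 0.76534081.

0.7653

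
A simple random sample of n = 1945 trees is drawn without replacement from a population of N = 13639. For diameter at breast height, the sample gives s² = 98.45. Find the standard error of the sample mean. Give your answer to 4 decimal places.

0.2083

Under SRS without replacement, Var(ȳ) = (1 − f)·s²/n with f = n/N = 1945/13639 = 0.14260576.
Var(ȳ) = (1 − 0.14260576)·98.45/1945 = 0.85739424·0.050616967 = 0.043398695.
SE(ȳ) = √(0.043398695) = 0.2083.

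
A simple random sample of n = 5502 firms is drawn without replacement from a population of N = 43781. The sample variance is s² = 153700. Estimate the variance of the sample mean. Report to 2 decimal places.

Under SRS without replacement, Var(ȳ) = (1 − f)·s²/n with f = n/N = 5502/43781 = 0.12567095.
Var(ȳ) = (1 − 0.12567095)·153700/5502 = 0.87432905·27.935296 = 24.424641.

24.42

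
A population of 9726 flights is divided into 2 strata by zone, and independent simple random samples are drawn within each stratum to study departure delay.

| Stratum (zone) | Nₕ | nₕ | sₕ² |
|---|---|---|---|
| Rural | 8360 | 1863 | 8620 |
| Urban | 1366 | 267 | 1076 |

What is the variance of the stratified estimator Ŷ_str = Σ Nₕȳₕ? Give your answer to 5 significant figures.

2.5736 × 10^8

Var(Ŷ_str) = Σₕ Nₕ²(1 − fₕ)sₕ²/nₕ.
Rural: 8360²·(1 − 1863/8360)·8620/1863 = 2.5131219 × 10^8.
Urban: 1366²·(1 − 267/1366)·1076/267 = 6.0499168 × 10^6.
Sum = 2.5736211 × 10^8.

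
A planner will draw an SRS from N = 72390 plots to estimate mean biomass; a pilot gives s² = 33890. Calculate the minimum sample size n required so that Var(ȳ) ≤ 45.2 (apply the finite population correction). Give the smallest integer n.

743

Without fpc, n₀ = s²/D = 33890/45.2 = 749.7788.
With fpc, (1 − n/N)·s²/n ≤ D requires n ≥ n₀/(1 + n₀/N) = 749.7788/(1 + 749.7788/72390) = 742.0926.
Rounding up, n = 743.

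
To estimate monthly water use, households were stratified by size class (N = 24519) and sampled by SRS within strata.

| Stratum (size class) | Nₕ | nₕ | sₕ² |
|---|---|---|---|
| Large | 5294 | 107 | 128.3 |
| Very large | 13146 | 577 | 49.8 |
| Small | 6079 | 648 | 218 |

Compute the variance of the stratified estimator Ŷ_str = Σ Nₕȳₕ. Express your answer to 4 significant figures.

Var(Ŷ_str) = Σₕ Nₕ²(1 − fₕ)sₕ²/nₕ.
Large: 5294²·(1 − 107/5294)·128.3/107 = 3.292631 × 10^7.
Very large: 13146²·(1 − 577/13146)·49.8/577 = 1.4260931 × 10^7.
Small: 6079²·(1 − 648/6079)·218/648 = 1.1106915 × 10^7.
Sum = 5.8294156 × 10^7.

5.829 × 10^7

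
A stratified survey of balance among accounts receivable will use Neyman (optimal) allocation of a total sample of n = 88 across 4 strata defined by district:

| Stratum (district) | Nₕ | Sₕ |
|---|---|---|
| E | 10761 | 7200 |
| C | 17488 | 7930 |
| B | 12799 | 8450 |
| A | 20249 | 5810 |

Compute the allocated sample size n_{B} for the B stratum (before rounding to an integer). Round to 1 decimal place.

21.5

Neyman allocation: nₕ = n·NₕSₕ / Σⱼ NⱼSⱼ.
Σ NⱼSⱼ = 10761·7200 + 17488·7930 + 12799·8450 + 20249·5810 = 4.4195728 × 10^8.
n_{B} = 88·12799·8450 / (4.4195728 × 10^8) = 21.5.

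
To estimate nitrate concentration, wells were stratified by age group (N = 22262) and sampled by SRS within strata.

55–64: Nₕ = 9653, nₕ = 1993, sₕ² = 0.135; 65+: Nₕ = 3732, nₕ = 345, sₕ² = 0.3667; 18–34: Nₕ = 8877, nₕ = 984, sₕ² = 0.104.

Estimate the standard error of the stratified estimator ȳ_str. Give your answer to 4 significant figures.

0.007222

Var(ȳ_str) = Σₕ Wₕ²(1 − fₕ)sₕ²/nₕ with Wₕ = Nₕ/N, N = 22262.
55–64: Wₕ = 0.43360884; term = 0.43360884²·(1 − 0.20646431)·0.135/1993 = 1.010623 × 10^-5.
65+: Wₕ = 0.16763992; term = 0.16763992²·(1 − 0.09244373)·0.3667/345 = 2.7109424 × 10^-5.
18–34: Wₕ = 0.39875124; term = 0.39875124²·(1 − 0.11084826)·0.104/984 = 1.4942326 × 10^-5.
Sum = 5.215798 × 10^-5.
SE = √(5.215798 × 10^-5) = 0.007222.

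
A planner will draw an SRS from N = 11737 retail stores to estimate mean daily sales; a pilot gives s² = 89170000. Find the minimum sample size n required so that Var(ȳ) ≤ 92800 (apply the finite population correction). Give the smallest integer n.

Without fpc, n₀ = s²/D = 89170000/92800 = 960.8836.
With fpc, (1 − n/N)·s²/n ≤ D requires n ≥ n₀/(1 + n₀/N) = 960.8836/(1 + 960.8836/11737) = 888.1709.
Rounding up, n = 889.

889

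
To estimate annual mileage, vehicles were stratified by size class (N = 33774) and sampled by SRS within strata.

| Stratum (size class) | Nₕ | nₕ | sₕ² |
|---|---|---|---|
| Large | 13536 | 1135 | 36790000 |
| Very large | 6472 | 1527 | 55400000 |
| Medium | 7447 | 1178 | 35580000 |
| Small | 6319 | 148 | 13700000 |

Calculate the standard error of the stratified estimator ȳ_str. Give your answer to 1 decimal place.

100.9

Var(ȳ_str) = Σₕ Wₕ²(1 − fₕ)sₕ²/nₕ with Wₕ = Nₕ/N, N = 33774.
Large: Wₕ = 0.40078167; term = 0.40078167²·(1 − 0.08385047)·36790000/1135 = 4769.9737.
Very large: Wₕ = 0.19162670; term = 0.19162670²·(1 − 0.23593943)·55400000/1527 = 1017.9127.
Medium: Wₕ = 0.22049506; term = 0.22049506²·(1 − 0.15818450)·35580000/1178 = 1236.1617.
Small: Wₕ = 0.18709658; term = 0.18709658²·(1 − 0.02342143)·13700000/148 = 3164.4465.
Sum = 10188.495.
SE = √(10188.495) = 100.9.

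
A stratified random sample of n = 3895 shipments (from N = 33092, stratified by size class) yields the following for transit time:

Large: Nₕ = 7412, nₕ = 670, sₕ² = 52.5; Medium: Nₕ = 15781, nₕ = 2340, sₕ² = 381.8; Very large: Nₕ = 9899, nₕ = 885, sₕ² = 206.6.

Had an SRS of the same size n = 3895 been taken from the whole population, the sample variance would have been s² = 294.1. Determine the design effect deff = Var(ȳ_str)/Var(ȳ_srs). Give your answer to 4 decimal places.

Var(ȳ_str) = Σ Wₕ²(1−fₕ)sₕ²/nₕ with Wₕ = Nₕ/33092:
  Large: (7412/33092)²·(1−670/7412)·52.5/670 = 0.0035757128
  Medium: (15781/33092)²·(1−2340/15781)·381.8/2340 = 0.031603861
  Very large: (9899/33092)²·(1−885/9899)·206.6/885 = 0.019021725
  → Var(ȳ_str) = 0.054201299.
Var(ȳ_srs) = (1 − 3895/33092)·294.1/3895 = 0.066619716.
deff = 0.054201299 / 0.066619716 = 0.8136.

0.8136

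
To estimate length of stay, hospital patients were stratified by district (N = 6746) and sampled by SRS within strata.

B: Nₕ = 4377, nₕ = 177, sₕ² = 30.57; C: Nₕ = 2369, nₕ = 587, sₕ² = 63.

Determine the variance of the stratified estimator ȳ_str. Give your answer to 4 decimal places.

0.0797

Var(ȳ_str) = Σₕ Wₕ²(1 − fₕ)sₕ²/nₕ with Wₕ = Nₕ/N, N = 6746.
B: Wₕ = 0.64882894; term = 0.64882894²·(1 − 0.04043866)·30.57/177 = 0.069767849.
C: Wₕ = 0.35117106; term = 0.35117106²·(1 − 0.24778388)·63/587 = 0.0099559461.
Sum = 0.079723795.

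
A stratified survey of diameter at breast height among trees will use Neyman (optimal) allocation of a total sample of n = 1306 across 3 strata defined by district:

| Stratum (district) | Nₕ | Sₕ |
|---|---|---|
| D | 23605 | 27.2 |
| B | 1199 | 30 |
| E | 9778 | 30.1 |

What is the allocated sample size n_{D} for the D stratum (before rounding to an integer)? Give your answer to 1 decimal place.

862.4

Neyman allocation: nₕ = n·NₕSₕ / Σⱼ NⱼSⱼ.
Σ NⱼSⱼ = 23605·27.2 + 1199·30 + 9778·30.1 = 972343.8.
n_{D} = 1306·23605·27.2 / 972343.8 = 862.4.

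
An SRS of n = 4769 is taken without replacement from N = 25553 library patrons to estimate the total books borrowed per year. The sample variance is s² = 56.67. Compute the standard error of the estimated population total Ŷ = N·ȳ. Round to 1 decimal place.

2512.2

Var(Ŷ) = N²·Var(ȳ) = N²·(1 − n/N)·s²/n.
f = 4769/25553 = 0.18663171; Var(ȳ) = 0.81336829·56.67/4769 = 0.0096652508.
Var(Ŷ) = 25553² · 0.0096652508 = 6.3109817 × 10^6.
SE(Ŷ) = √(6.3109817 × 10^6) = 2512.2.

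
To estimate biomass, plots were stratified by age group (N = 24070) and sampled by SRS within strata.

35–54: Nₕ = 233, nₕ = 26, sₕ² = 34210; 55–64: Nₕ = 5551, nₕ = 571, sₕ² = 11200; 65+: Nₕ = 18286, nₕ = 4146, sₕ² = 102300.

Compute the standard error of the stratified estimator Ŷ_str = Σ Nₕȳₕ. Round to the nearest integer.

Var(Ŷ_str) = Σₕ Nₕ²(1 − fₕ)sₕ²/nₕ.
35–54: 233²·(1 − 26/233)·34210/26 = 6.3460866 × 10^7.
55–64: 5551²·(1 − 571/5551)·11200/571 = 5.4222868 × 10^8.
65+: 18286²·(1 − 4146/18286)·102300/4146 = 6.3799087 × 10^9.
Sum = 6.9855982 × 10^9.
SE = √(6.9855982 × 10^9) = 83580.

83580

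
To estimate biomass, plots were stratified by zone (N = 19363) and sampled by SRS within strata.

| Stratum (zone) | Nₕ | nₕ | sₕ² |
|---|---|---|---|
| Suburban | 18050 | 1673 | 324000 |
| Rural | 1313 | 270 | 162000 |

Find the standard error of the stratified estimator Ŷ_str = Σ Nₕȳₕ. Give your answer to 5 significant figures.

240980

Var(Ŷ_str) = Σₕ Nₕ²(1 − fₕ)sₕ²/nₕ.
Suburban: 18050²·(1 − 1673/18050)·324000/1673 = 5.724804 × 10^10.
Rural: 1313²·(1 − 270/1313)·162000/270 = 8.216754 × 10^8.
Sum = 5.8069715 × 10^10.
SE = √(5.8069715 × 10^10) = 240980.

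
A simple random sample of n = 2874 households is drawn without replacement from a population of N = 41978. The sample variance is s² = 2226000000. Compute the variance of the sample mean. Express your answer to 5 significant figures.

Under SRS without replacement, Var(ȳ) = (1 − f)·s²/n with f = n/N = 2874/41978 = 0.06846443.
Var(ȳ) = (1 − 0.06846443)·2226000000/2874 = 0.93153557·774530.27 = 721502.49.

721500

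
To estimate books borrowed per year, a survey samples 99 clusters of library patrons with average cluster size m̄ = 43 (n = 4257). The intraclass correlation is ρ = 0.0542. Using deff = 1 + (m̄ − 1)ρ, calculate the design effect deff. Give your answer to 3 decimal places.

3.276

deff = 1 + (43 − 1)·0.0542 = 1 + 2.2764 = 3.2764.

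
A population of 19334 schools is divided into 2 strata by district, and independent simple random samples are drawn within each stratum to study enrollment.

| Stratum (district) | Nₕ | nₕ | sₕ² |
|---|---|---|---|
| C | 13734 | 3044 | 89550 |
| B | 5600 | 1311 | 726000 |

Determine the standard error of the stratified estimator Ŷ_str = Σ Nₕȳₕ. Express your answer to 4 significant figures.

132700

Var(Ŷ_str) = Σₕ Nₕ²(1 − fₕ)sₕ²/nₕ.
C: 13734²·(1 − 3044/13734)·89550/3044 = 4.3191242 × 10^9.
B: 5600²·(1 − 1311/5600)·726000/1311 = 1.3300807 × 10^10.
Sum = 1.7619931 × 10^10.
SE = √(1.7619931 × 10^10) = 132700.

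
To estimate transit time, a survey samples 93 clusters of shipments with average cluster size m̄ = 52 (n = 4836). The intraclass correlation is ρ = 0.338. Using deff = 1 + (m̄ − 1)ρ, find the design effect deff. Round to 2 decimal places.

18.24

deff = 1 + (52 − 1)·0.338 = 1 + 17.238 = 18.238.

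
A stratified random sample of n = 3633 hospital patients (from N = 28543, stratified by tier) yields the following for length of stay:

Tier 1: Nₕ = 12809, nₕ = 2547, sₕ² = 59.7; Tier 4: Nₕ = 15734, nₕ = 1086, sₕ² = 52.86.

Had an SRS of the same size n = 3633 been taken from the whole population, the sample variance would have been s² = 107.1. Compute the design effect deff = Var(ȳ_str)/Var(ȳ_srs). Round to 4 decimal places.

0.6822

Var(ȳ_str) = Σ Wₕ²(1−fₕ)sₕ²/nₕ with Wₕ = Nₕ/28543:
  Tier 1: (12809/28543)²·(1−2547/12809)·59.7/2547 = 0.003781755
  Tier 4: (15734/28543)²·(1−1086/15734)·52.86/1086 = 0.013769418
  → Var(ȳ_str) = 0.017551173.
Var(ȳ_srs) = (1 − 3633/28543)·107.1/3633 = 0.025727535.
deff = 0.017551173 / 0.025727535 = 0.6822.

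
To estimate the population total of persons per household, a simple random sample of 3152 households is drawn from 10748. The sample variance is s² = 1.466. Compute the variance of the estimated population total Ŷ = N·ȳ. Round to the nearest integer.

Var(Ŷ) = N²·Var(ȳ) = N²·(1 − n/N)·s²/n.
f = 3152/10748 = 0.29326386; Var(ȳ) = 0.70673614·1.466/3152 = 3.2870405 × 10^-4.
Var(Ŷ) = 10748² · (3.2870405 × 10^-4) = 37971.729.

37972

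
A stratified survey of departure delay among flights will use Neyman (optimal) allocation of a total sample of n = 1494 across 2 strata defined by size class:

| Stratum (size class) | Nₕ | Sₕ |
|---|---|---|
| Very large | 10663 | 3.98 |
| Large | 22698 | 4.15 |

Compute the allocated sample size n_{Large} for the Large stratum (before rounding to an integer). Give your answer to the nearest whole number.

Neyman allocation: nₕ = n·NₕSₕ / Σⱼ NⱼSⱼ.
Σ NⱼSⱼ = 10663·3.98 + 22698·4.15 = 136635.44.
n_{Large} = 1494·22698·4.15 / 136635.44 = 1030.

1030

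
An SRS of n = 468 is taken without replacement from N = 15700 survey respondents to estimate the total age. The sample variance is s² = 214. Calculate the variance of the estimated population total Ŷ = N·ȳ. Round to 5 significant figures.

1.0935 × 10^8

Var(Ŷ) = N²·Var(ȳ) = N²·(1 − n/N)·s²/n.
f = 468/15700 = 0.02980892; Var(ȳ) = 0.97019108·214/468 = 0.44363438.
Var(Ŷ) = 15700² · 0.44363438 = 1.0935144 × 10^8.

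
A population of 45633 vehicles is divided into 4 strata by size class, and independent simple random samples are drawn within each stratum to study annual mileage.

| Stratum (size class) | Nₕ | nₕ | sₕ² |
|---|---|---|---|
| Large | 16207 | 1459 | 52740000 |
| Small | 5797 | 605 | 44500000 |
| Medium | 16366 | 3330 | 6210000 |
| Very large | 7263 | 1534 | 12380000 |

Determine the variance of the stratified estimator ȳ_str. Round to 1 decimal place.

5564.6

Var(ȳ_str) = Σₕ Wₕ²(1 − fₕ)sₕ²/nₕ with Wₕ = Nₕ/N, N = 45633.
Large: Wₕ = 0.35515964; term = 0.35515964²·(1 − 0.09002283)·52740000/1459 = 4149.1826.
Small: Wₕ = 0.12703526; term = 0.12703526²·(1 − 0.10436433)·44500000/605 = 1063.1256.
Medium: Wₕ = 0.35864396; term = 0.35864396²·(1 − 0.20347061)·6210000/3330 = 191.06284.
Very large: Wₕ = 0.15916113; term = 0.15916113²·(1 − 0.21120749)·12380000/1534 = 161.26203.
Sum = 5564.6331.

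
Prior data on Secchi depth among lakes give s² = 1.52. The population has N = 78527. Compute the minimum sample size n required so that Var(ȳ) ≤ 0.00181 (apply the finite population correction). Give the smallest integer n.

831

Without fpc, n₀ = s²/D = 1.52/0.00181 = 839.7790.
With fpc, (1 − n/N)·s²/n ≤ D requires n ≥ n₀/(1 + n₀/N) = 839.7790/(1 + 839.7790/78527) = 830.8933.
Rounding up, n = 831.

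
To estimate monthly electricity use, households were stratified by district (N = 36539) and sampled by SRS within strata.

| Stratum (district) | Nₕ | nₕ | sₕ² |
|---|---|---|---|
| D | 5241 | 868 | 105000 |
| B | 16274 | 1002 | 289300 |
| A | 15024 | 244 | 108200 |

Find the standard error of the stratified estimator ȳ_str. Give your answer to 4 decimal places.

Var(ȳ_str) = Σₕ Wₕ²(1 − fₕ)sₕ²/nₕ with Wₕ = Nₕ/N, N = 36539.
D: Wₕ = 0.14343578; term = 0.14343578²·(1 − 0.16561725)·105000/868 = 2.0765859.
B: Wₕ = 0.44538712; term = 0.44538712²·(1 − 0.06157060)·289300/1002 = 53.74742.
A: Wₕ = 0.41117710; term = 0.41117710²·(1 − 0.01624068)·108200/244 = 73.753754.
Sum = 129.57776.
SE = √(129.57776) = 11.3832.

11.3832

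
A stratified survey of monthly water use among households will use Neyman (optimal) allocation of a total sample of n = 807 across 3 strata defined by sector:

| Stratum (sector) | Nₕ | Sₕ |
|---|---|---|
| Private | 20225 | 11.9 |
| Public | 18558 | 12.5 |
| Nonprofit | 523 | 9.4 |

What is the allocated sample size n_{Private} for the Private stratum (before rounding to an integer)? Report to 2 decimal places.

406.70

Neyman allocation: nₕ = n·NₕSₕ / Σⱼ NⱼSⱼ.
Σ NⱼSⱼ = 20225·11.9 + 18558·12.5 + 523·9.4 = 477568.7.
n_{Private} = 807·20225·11.9 / 477568.7 = 406.70.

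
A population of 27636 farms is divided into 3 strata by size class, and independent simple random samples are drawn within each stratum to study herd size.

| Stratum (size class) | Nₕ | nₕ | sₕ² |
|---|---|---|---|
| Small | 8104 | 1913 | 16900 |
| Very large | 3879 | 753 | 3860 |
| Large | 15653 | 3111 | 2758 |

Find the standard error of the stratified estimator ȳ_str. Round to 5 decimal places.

0.94319

Var(ȳ_str) = Σₕ Wₕ²(1 − fₕ)sₕ²/nₕ with Wₕ = Nₕ/N, N = 27636.
Small: Wₕ = 0.29324070; term = 0.29324070²·(1 − 0.23605627)·16900/1913 = 0.58033879.
Very large: Wₕ = 0.14036040; term = 0.14036040²·(1 − 0.19412220)·3860/753 = 0.081386189.
Large: Wₕ = 0.56639890; term = 0.56639890²·(1 − 0.19874784)·2758/3111 = 0.22788108.
Sum = 0.88960606.
SE = √(0.88960606) = 0.94319.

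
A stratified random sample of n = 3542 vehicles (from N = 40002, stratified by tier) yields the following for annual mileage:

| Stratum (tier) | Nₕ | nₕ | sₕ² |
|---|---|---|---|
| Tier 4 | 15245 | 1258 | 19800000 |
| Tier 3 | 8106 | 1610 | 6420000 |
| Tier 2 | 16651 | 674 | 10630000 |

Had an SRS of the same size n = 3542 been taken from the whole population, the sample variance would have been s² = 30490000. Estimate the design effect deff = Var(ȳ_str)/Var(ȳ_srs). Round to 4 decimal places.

0.6182

Var(ȳ_str) = Σ Wₕ²(1−fₕ)sₕ²/nₕ with Wₕ = Nₕ/40002:
  Tier 4: (15245/40002)²·(1−1258/15245)·19800000/1258 = 2097.3608
  Tier 3: (8106/40002)²·(1−1610/8106)·6420000/1610 = 131.21949
  Tier 2: (16651/40002)²·(1−674/16651)·10630000/674 = 2622.0774
  → Var(ȳ_str) = 4850.6577.
Var(ȳ_srs) = (1 − 3542/40002)·30490000/3542 = 7845.9191.
deff = 4850.6577 / 7845.9191 = 0.6182.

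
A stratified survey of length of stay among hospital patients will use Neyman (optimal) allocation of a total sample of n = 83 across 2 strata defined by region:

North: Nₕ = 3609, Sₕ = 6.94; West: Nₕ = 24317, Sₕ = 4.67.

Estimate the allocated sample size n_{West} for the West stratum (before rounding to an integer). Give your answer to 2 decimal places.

Neyman allocation: nₕ = n·NₕSₕ / Σⱼ NⱼSⱼ.
Σ NⱼSⱼ = 3609·6.94 + 24317·4.67 = 138606.85.
n_{West} = 83·24317·4.67 / 138606.85 = 68.00.

68.00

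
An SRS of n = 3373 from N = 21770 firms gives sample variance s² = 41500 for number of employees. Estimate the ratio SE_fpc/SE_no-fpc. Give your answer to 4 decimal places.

f = n/N = 3373/21770 = 0.15493799.
SE_no-fpc = √(s²/n) = 3.507647; SE_fpc = √((1−f)s²/n) = 3.2244836.
Ratio = √(1−f) = 0.91927254.

0.9193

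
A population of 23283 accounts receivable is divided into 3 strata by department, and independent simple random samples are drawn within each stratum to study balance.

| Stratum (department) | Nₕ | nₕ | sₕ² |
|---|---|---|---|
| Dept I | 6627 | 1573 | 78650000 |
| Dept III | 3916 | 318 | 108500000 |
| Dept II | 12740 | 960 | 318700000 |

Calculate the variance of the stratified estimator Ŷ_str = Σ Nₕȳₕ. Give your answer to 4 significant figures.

Var(Ŷ_str) = Σₕ Nₕ²(1 − fₕ)sₕ²/nₕ.
Dept I: 6627²·(1 − 1573/6627)·78650000/1573 = 1.6746429 × 10^12.
Dept III: 3916²·(1 − 318/3916)·108500000/318 = 4.8073579 × 10^12.
Dept II: 12740²·(1 − 960/12740)·318700000/960 = 4.9822504 × 10^13.
Sum = 5.6304505 × 10^13.

5.630 × 10^13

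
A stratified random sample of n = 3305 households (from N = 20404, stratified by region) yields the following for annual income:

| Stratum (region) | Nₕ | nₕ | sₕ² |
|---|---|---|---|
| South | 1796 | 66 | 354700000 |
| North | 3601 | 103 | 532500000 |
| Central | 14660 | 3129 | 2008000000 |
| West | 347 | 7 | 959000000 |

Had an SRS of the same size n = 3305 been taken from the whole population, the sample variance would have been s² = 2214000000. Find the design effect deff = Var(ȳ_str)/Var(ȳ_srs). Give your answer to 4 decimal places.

Var(ȳ_str) = Σ Wₕ²(1−fₕ)sₕ²/nₕ with Wₕ = Nₕ/20404:
  South: (1796/20404)²·(1−66/1796)·354700000/66 = 40108.744
  North: (3601/20404)²·(1−103/3601)·532500000/103 = 156420.87
  Central: (14660/20404)²·(1−3129/14660)·2008000000/3129 = 260572.43
  West: (347/20404)²·(1−7/347)·959000000/7 = 38823.826
  → Var(ȳ_str) = 495925.87.
Var(ȳ_srs) = (1 − 3305/20404)·2214000000/3305 = 561385.96.
deff = 495925.87 / 561385.96 = 0.8834.

0.8834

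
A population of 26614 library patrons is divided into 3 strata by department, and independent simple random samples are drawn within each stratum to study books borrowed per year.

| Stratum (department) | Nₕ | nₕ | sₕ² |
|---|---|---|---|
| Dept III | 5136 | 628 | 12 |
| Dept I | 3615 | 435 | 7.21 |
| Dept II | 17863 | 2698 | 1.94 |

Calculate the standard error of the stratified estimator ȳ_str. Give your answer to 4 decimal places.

0.0342

Var(ȳ_str) = Σₕ Wₕ²(1 − fₕ)sₕ²/nₕ with Wₕ = Nₕ/N, N = 26614.
Dept III: Wₕ = 0.19298114; term = 0.19298114²·(1 − 0.12227414)·12/628 = 6.2461185 × 10^-4.
Dept I: Wₕ = 0.13583077; term = 0.13583077²·(1 − 0.12033195)·7.21/435 = 2.6900548 × 10^-4.
Dept II: Wₕ = 0.67118810; term = 0.67118810²·(1 − 0.15103846)·1.94/2698 = 2.7500228 × 10^-4.
Sum = 0.0011686196.
SE = √(0.0011686196) = 0.0342.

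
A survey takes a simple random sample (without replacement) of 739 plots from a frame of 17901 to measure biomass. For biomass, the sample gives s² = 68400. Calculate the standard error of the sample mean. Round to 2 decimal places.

Under SRS without replacement, Var(ȳ) = (1 − f)·s²/n with f = n/N = 739/17901 = 0.04128261.
Var(ȳ) = (1 − 0.04128261)·68400/739 = 0.95871739·92.55751 = 88.736495.
SE(ȳ) = √(88.736495) = 9.42.

9.42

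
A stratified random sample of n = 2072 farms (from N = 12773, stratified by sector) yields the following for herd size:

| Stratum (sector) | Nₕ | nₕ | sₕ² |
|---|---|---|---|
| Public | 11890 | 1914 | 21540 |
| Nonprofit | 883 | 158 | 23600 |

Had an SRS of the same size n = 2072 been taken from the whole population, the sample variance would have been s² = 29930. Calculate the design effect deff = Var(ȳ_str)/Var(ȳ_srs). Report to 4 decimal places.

Var(ȳ_str) = Σ Wₕ²(1−fₕ)sₕ²/nₕ with Wₕ = Nₕ/12773:
  Public: (11890/12773)²·(1−1914/11890)·21540/1914 = 8.181939
  Nonprofit: (883/12773)²·(1−158/883)·23600/158 = 0.58609471
  → Var(ȳ_str) = 8.7680337.
Var(ȳ_srs) = (1 − 2072/12773)·29930/2072 = 12.101757.
deff = 8.7680337 / 12.101757 = 0.7245.

0.7245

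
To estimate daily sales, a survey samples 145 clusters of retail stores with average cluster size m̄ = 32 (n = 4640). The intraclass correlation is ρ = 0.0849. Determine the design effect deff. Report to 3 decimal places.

deff = 1 + (32 − 1)·0.0849 = 1 + 2.6319 = 3.6319.

3.632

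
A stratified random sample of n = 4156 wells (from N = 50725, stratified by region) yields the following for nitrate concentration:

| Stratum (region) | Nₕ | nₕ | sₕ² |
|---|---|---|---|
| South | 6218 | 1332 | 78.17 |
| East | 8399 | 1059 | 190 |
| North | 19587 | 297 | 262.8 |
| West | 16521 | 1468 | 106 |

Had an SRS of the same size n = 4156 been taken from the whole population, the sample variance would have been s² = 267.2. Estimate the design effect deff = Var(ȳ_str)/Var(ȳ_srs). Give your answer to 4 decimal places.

2.4042

Var(ȳ_str) = Σ Wₕ²(1−fₕ)sₕ²/nₕ with Wₕ = Nₕ/50725:
  South: (6218/50725)²·(1−1332/6218)·78.17/1332 = 6.9294052 × 10^-4
  East: (8399/50725)²·(1−1059/8399)·190/1059 = 0.0042987003
  North: (19587/50725)²·(1−297/19587)·262.8/297 = 0.12993464
  West: (16521/50725)²·(1−1468/16521)·106/1468 = 0.0069790304
  → Var(ȳ_str) = 0.14190531.
Var(ȳ_srs) = (1 − 4156/50725)·267.2/4156 = 0.05902497.
deff = 0.14190531 / 0.05902497 = 2.4042.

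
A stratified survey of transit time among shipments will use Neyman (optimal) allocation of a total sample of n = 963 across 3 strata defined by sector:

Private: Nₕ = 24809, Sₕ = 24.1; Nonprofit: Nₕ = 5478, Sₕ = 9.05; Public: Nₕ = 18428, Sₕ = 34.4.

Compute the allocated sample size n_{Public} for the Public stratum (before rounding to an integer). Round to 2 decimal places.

Neyman allocation: nₕ = n·NₕSₕ / Σⱼ NⱼSⱼ.
Σ NⱼSⱼ = 24809·24.1 + 5478·9.05 + 18428·34.4 = 1.281396 × 10^6.
n_{Public} = 963·18428·34.4 / (1.281396 × 10^6) = 476.41.

476.41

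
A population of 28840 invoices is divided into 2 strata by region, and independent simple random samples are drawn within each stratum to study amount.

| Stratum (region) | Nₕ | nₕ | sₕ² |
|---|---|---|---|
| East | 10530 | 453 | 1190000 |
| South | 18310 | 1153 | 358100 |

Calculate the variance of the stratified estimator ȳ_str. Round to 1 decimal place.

452.4

Var(ȳ_str) = Σₕ Wₕ²(1 − fₕ)sₕ²/nₕ with Wₕ = Nₕ/N, N = 28840.
East: Wₕ = 0.36511789; term = 0.36511789²·(1 − 0.04301994)·1190000/453 = 335.13353.
South: Wₕ = 0.63488211; term = 0.63488211²·(1 − 0.06297105)·358100/1153 = 117.30437.
Sum = 452.4379.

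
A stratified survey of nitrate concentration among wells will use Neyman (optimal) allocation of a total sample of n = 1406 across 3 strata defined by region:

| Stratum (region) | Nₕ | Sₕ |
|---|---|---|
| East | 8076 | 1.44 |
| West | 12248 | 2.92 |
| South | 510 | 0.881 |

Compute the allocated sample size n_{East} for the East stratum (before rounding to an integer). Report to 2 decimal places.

341.76

Neyman allocation: nₕ = n·NₕSₕ / Σⱼ NⱼSⱼ.
Σ NⱼSⱼ = 8076·1.44 + 12248·2.92 + 510·0.881 = 47842.91.
n_{East} = 1406·8076·1.44 / 47842.91 = 341.76.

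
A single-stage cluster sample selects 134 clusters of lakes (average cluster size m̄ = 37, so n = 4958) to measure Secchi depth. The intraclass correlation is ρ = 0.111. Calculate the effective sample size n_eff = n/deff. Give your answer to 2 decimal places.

deff = 1 + (37 − 1)·0.111 = 1 + 3.996 = 4.996.
n_eff = 4958 / 4.996 = 992.39.

992.39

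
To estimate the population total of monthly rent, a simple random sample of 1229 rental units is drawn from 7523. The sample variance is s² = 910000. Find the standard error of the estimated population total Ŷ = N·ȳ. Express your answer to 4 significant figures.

Var(Ŷ) = N²·Var(ȳ) = N²·(1 − n/N)·s²/n.
f = 1229/7523 = 0.16336568; Var(ȳ) = 0.83663432·910000/1229 = 619.477.
Var(Ŷ) = 7523² · 619.477 = 3.5059629 × 10^10.
SE(Ŷ) = √(3.5059629 × 10^10) = 187200.

187200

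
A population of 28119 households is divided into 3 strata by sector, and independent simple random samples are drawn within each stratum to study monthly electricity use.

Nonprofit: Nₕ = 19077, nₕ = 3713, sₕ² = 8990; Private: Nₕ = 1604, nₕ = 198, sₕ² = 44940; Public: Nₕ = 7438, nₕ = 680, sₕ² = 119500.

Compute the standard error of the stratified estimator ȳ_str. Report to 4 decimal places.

Var(ȳ_str) = Σₕ Wₕ²(1 − fₕ)sₕ²/nₕ with Wₕ = Nₕ/N, N = 28119.
Nonprofit: Wₕ = 0.67843807; term = 0.67843807²·(1 − 0.19463228)·8990/3713 = 0.89753083.
Private: Wₕ = 0.05704328; term = 0.05704328²·(1 − 0.12344140)·44940/198 = 0.64737782.
Public: Wₕ = 0.26451865; term = 0.26451865²·(1 − 0.09142243)·119500/680 = 11.172069.
Sum = 12.716978.
SE = √(12.716978) = 3.5661.

3.5661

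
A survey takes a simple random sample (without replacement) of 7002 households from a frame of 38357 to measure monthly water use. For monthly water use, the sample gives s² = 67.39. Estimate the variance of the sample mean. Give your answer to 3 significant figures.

Under SRS without replacement, Var(ȳ) = (1 − f)·s²/n with f = n/N = 7002/38357 = 0.18254817.
Var(ȳ) = (1 − 0.18254817)·67.39/7002 = 0.81745183·0.009624393 = 0.0078674777.

0.00787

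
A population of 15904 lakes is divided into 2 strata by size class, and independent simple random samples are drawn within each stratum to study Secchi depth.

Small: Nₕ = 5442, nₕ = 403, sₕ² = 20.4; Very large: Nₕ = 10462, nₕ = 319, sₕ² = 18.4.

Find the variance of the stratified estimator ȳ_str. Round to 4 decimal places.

0.0297

Var(ȳ_str) = Σₕ Wₕ²(1 − fₕ)sₕ²/nₕ with Wₕ = Nₕ/N, N = 15904.
Small: Wₕ = 0.34217807; term = 0.34217807²·(1 − 0.07405366)·20.4/403 = 0.0054880149.
Very large: Wₕ = 0.65782193; term = 0.65782193²·(1 − 0.03049130)·18.4/319 = 0.024198896.
Sum = 0.029686911.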